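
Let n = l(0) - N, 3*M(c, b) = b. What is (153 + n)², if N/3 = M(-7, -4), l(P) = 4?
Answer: 25921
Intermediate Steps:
M(c, b) = b/3
N = -4 (N = 3*((⅓)*(-4)) = 3*(-4/3) = -4)
n = 8 (n = 4 - 1*(-4) = 4 + 4 = 8)
(153 + n)² = (153 + 8)² = 161² = 25921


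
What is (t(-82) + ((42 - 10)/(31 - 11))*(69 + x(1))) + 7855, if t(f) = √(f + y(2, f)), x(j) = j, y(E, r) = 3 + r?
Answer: 7967 + I*√161 ≈ 7967.0 + 12.689*I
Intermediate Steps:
t(f) = √(3 + 2*f) (t(f) = √(f + (3 + f)) = √(3 + 2*f))
(t(-82) + ((42 - 10)/(31 - 11))*(69 + x(1))) + 7855 = (√(3 + 2*(-82)) + ((42 - 10)/(31 - 11))*(69 + 1)) + 7855 = (√(3 - 164) + (32/20)*70) + 7855 = (√(-161) + (32*(1/20))*70) + 7855 = (I*√161 + (8/5)*70) + 7855 = (I*√161 + 112) + 7855 = (112 + I*√161) + 7855 = 7967 + I*√161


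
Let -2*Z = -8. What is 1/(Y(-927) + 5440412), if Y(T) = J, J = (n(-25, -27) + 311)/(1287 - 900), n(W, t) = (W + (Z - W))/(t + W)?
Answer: 117/636528298 ≈ 1.8381e-7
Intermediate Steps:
Z = 4 (Z = -½*(-8) = 4)
n(W, t) = 4/(W + t) (n(W, t) = (W + (4 - W))/(t + W) = 4/(W + t))
J = 94/117 (J = (4/(-25 - 27) + 311)/(1287 - 900) = (4/(-52) + 311)/387 = (4*(-1/52) + 311)*(1/387) = (-1/13 + 311)*(1/387) = (4042/13)*(1/387) = 94/117 ≈ 0.80342)
Y(T) = 94/117
1/(Y(-927) + 5440412) = 1/(94/117 + 5440412) = 1/(636528298/117) = 117/636528298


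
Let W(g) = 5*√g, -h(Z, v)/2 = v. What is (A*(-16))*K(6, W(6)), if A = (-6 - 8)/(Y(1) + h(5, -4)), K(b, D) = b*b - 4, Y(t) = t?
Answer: 7168/9 ≈ 796.44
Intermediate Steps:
h(Z, v) = -2*v
K(b, D) = -4 + b² (K(b, D) = b² - 4 = -4 + b²)
A = -14/9 (A = (-6 - 8)/(1 - 2*(-4)) = -14/(1 + 8) = -14/9 ≈ -1.5556)
(A*(-16))*K(6, W(6)) = (-14/9*(-16))*(-4 + 6²) = 224*(-4 + 36)/9 = (224/9)*32 = 7168/9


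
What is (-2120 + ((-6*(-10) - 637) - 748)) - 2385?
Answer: -5830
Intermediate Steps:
(-2120 + ((-6*(-10) - 637) - 748)) - 2385 = (-2120 + ((60 - 637) - 748)) - 2385 = (-2120 + (-577 - 748)) - 2385 = (-2120 - 1325) - 2385 = -3445 - 2385 = -5830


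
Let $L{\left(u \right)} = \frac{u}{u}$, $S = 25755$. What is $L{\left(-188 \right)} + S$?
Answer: $25756$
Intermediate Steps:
$L{\left(u \right)} = 1$
$L{\left(-188 \right)} + S = 1 + 25755 = 25756$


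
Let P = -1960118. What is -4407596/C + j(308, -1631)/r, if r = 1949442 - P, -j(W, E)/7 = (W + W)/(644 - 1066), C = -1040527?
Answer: 908975954530893/214587144435830 ≈ 4.2359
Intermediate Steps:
j(W, E) = 7*W/211 (j(W, E) = -7*(W + W)/(644 - 1066) = -7*2*W/(-422) = -7*2*W*(-1)/422 = -(-7)*W/211 = 7*W/211)
r = 3909560 (r = 1949442 - 1*(-1960118) = 1949442 + 1960118 = 3909560)
-4407596/C + j(308, -1631)/r = -4407596/(-1040527) + ((7/211)*308)/3909560 = -4407596*(-1/1040527) + (2156/211)*(1/3909560) = 4407596/1040527 + 539/206229290 = 908975954530893/214587144435830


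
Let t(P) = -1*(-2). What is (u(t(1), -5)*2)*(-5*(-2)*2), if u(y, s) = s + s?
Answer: -400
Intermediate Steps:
t(P) = 2
u(y, s) = 2*s
(u(t(1), -5)*2)*(-5*(-2)*2) = ((2*(-5))*2)*(-5*(-2)*2) = (-10*2)*(10*2) = -20*20 = -400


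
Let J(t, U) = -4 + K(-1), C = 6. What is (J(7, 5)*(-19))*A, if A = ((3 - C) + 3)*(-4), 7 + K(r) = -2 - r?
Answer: 0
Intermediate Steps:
K(r) = -9 - r (K(r) = -7 + (-2 - r) = -9 - r)
J(t, U) = -12 (J(t, U) = -4 + (-9 - 1*(-1)) = -4 + (-9 + 1) = -4 - 8 = -12)
A = 0 (A = ((3 - 1*6) + 3)*(-4) = ((3 - 6) + 3)*(-4) = (-3 + 3)*(-4) = 0*(-4) = 0)
(J(7, 5)*(-19))*A = -12*(-19)*0 = 228*0 = 0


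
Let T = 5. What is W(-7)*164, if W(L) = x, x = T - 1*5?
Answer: 0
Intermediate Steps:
x = 0 (x = 5 - 1*5 = 5 - 5 = 0)
W(L) = 0
W(-7)*164 = 0*164 = 0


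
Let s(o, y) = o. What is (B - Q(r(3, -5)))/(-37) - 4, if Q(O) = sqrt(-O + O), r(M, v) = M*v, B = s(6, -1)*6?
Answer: -184/37 ≈ -4.9730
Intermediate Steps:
B = 36 (B = 6*6 = 36)
Q(O) = 0 (Q(O) = sqrt(0) = 0)
(B - Q(r(3, -5)))/(-37) - 4 = (36 - 1*0)/(-37) - 4 = -(36 + 0)/37 - 4 = -1/37*36 - 4 = -36/37 - 4 = -184/37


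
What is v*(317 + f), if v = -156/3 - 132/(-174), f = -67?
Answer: -371500/29 ≈ -12810.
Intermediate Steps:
v = -1486/29 (v = -156*⅓ - 132*(-1/174) = -52 + 22/29 = -1486/29 ≈ -51.241)
v*(317 + f) = -1486*(317 - 67)/29 = -1486/29*250 = -371500/29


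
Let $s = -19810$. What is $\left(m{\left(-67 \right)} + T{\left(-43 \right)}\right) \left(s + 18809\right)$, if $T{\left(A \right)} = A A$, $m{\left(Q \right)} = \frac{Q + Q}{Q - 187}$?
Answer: $- \frac{235124890}{127} \approx -1.8514 \cdot 10^{6}$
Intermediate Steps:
$m{\left(Q \right)} = \frac{2 Q}{-187 + Q}$
$T{\left(A \right)} = A^{2}$
$\left(m{\left(-67 \right)} + T{\left(-43 \right)}\right) \left(s + 18809\right) = \left(2 \left(-67\right) \frac{1}{-187 - 67} + \left(-43\right)^{2}\right) \left(-19810 + 18809\right) = \left(2 \left(-67\right) \frac{1}{-254} + 1849\right) \left(-1001\right) = \left(2 \left(-67\right) \left(- \frac{1}{254}\right) + 1849\right) \left(-1001\right) = \left(\frac{67}{127} + 1849\right) \left(-1001\right) = \frac{234890}{127} \left(-1001\right) = - \frac{235124890}{127}$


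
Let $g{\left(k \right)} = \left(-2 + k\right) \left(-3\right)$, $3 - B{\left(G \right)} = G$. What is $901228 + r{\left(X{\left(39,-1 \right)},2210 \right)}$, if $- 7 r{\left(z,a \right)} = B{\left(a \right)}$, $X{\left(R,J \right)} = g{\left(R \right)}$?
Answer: $\frac{6310803}{7} \approx 9.0154 \cdot 10^{5}$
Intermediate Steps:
$B{\left(G \right)} = 3 - G$
$g{\left(k \right)} = 6 - 3 k$
$X{\left(R,J \right)} = 6 - 3 R$
$r{\left(z,a \right)} = - \frac{3}{7} + \frac{a}{7}$ ($r{\left(z,a \right)} = - \frac{3 - a}{7} = - \frac{3}{7} + \frac{a}{7}$)
$901228 + r{\left(X{\left(39,-1 \right)},2210 \right)} = 901228 + \left(- \frac{3}{7} + \frac{1}{7} \cdot 2210\right) = 901228 + \left(- \frac{3}{7} + \frac{2210}{7}\right) = 901228 + \frac{2207}{7} = \frac{6310803}{7}$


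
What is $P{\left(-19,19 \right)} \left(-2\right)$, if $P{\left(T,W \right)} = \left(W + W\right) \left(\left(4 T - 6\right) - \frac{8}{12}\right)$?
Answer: $\frac{18848}{3} \approx 6282.7$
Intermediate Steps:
$P{\left(T,W \right)} = 2 W \left(- \frac{20}{3} + 4 T\right)$ ($P{\left(T,W \right)} = 2 W \left(\left(-6 + 4 T\right) - \frac{2}{3}\right) = 2 W \left(- \frac{20}{3} + 4 T\right)$)
$P{\left(-19,19 \right)} \left(-2\right) = \frac{8}{3} \cdot 19 \left(-5 + 3 \left(-19\right)\right) \left(-2\right) = \frac{8}{3} \cdot 19 \left(-5 - 57\right) \left(-2\right) = \frac{8}{3} \cdot 19 \left(-62\right) \left(-2\right) = \left(- \frac{9424}{3}\right) \left(-2\right) = \frac{18848}{3}$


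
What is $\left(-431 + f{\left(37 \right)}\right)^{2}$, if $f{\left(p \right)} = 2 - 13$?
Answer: $195364$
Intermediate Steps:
$f{\left(p \right)} = -11$
$\left(-431 + f{\left(37 \right)}\right)^{2} = \left(-431 - 11\right)^{2} = \left(-442\right)^{2} = 195364$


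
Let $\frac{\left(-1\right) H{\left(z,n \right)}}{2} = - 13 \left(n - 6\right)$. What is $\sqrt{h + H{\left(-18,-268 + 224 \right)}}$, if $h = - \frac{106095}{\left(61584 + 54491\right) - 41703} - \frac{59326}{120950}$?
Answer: $\frac{i \sqrt{263362531617477858387}}{449764670} \approx 36.082 i$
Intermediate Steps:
$h = - \frac{8622191761}{4497646700}$ ($h = - \frac{106095}{116075 - 41703} - \frac{29663}{60475} = - \frac{106095}{74372} - \frac{29663}{60475} = - \frac{8622191761}{4497646700} \approx -1.917$)
$H{\left(z,n \right)} = -156 + 26 n$ ($H{\left(z,n \right)} = - 2 \left(- 13 \left(n - 6\right)\right) = - 2 \left(- 13 \left(-6 + n\right)\right) = - 2 \left(78 - 13 n\right) = -156 + 26 n$)
$\sqrt{h + H{\left(-18,-268 + 224 \right)}} = \sqrt{- \frac{8622191761}{4497646700} + \left(-156 + 26 \left(-268 + 224\right)\right)} = \sqrt{- \frac{8622191761}{4497646700} + \left(-156 + 26 \left(-44\right)\right)} = \sqrt{- \frac{8622191761}{4497646700} - 1300} = \sqrt{- \frac{5855562901761}{4497646700}} = \frac{i \sqrt{263362531617477858387}}{449764670}$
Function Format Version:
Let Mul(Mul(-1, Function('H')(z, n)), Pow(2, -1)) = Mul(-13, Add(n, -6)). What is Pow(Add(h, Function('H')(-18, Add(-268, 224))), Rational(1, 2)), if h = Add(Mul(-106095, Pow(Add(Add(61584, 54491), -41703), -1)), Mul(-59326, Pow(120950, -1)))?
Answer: Mul(Rational(1, 449764670), I, Pow(263362531617477858387, Rational(1, 2))) ≈ Mul(36.082, I)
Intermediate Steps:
h = Rational(-8622191761, 4497646700) (h = Add(Mul(-106095, Pow(Add(116075, -41703), -1)), Mul(-59326, Rational(1, 120950))) = Add(Mul(-106095, Pow(74372, -1)), Rational(-29663, 60475)) = Add(Mul(-106095, Rational(1, 74372)), Rational(-29663, 60475)) = Add(Rational(-106095, 74372), Rational(-29663, 60475)) = Rational(-8622191761, 4497646700) ≈ -1.9170)
Function('H')(z, n) = Add(-156, Mul(26, n)) (Function('H')(z, n) = Mul(-2, Mul(-13, Add(n, -6))) = Mul(-2, Mul(-13, Add(-6, n))) = Mul(-2, Add(78, Mul(-13, n))) = Add(-156, Mul(26, n)))
Pow(Add(h, Function('H')(-18, Add(-268, 224))), Rational(1, 2)) = Pow(Add(Rational(-8622191761, 4497646700), Add(-156, Mul(26, Add(-268, 224)))), Rational(1, 2)) = Pow(Add(Rational(-8622191761, 4497646700), Add(-156, Mul(26, -44))), Rational(1, 2)) = Pow(Add(Rational(-8622191761, 4497646700), Add(-156, -1144)), Rational(1, 2)) = Pow(Add(Rational(-8622191761, 4497646700), -1300), Rational(1, 2)) = Pow(Rational(-5855562901761, 4497646700), Rational(1, 2)) = Mul(Rational(1, 449764670), I, Pow(263362531617477858387, Rational(1, 2)))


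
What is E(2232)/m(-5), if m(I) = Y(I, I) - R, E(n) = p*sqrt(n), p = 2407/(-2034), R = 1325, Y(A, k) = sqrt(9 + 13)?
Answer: 4814*sqrt(341)/595149417 + 3189275*sqrt(62)/595149417 ≈ 0.042344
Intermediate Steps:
Y(A, k) = sqrt(22)
p = -2407/2034 (p = 2407*(-1/2034) = -2407/2034 ≈ -1.1834)
E(n) = -2407*sqrt(n)/2034
m(I) = -1325 + sqrt(22) (m(I) = sqrt(22) - 1*1325 = sqrt(22) - 1325 = -1325 + sqrt(22))
E(2232)/m(-5) = (-2407*sqrt(62)/339)/(-1325 + sqrt(22)) = -2407*sqrt(62)/(339*(-1325 + sqrt(22)))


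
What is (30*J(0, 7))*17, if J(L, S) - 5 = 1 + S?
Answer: 6630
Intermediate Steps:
J(L, S) = 6 + S (J(L, S) = 5 + (1 + S) = 6 + S)
(30*J(0, 7))*17 = (30*(6 + 7))*17 = (30*13)*17 = 390*17 = 6630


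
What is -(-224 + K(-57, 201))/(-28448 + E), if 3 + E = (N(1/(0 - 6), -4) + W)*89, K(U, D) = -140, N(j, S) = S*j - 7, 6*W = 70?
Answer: -1092/83929 ≈ -0.013011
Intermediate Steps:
W = 35/3 (W = (1/6)*70 = 35/3 ≈ 11.667)
N(j, S) = -7 + S*j
E = 1415/3 (E = -3 + ((-7 - 4/(0 - 6)) + 35/3)*89 = -3 + ((-7 - 4/(-6)) + 35/3)*89 = -3 + ((-7 - 4*(-1/6)) + 35/3)*89 = -3 + ((-7 + 2/3) + 35/3)*89 = -3 + (-19/3 + 35/3)*89 = -3 + (16/3)*89 = -3 + 1424/3 = 1415/3 ≈ 471.67)
-(-224 + K(-57, 201))/(-28448 + E) = -(-224 - 140)/(-28448 + 1415/3) = -(-364)/(-83929/3) = -(-364)*(-3)/83929 = -1*1092/83929 = -1092/83929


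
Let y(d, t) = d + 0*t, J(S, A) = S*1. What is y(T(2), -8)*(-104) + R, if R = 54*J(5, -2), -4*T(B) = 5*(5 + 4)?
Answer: 1440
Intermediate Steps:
T(B) = -45/4 (T(B) = -5*(5 + 4)/4 = -5*9/4 = -¼*45 = -45/4)
J(S, A) = S
y(d, t) = d (y(d, t) = d + 0 = d)
R = 270 (R = 54*5 = 270)
y(T(2), -8)*(-104) + R = -45/4*(-104) + 270 = 1170 + 270 = 1440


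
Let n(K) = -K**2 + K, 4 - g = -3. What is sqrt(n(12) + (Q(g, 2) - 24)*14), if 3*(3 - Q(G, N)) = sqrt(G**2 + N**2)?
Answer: sqrt(-3834 - 42*sqrt(53))/3 ≈ 21.447*I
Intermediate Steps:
g = 7 (g = 4 - 1*(-3) = 4 + 3 = 7)
Q(G, N) = 3 - sqrt(G**2 + N**2)/3
n(K) = K - K**2
sqrt(n(12) + (Q(g, 2) - 24)*14) = sqrt(12*(1 - 1*12) + ((3 - sqrt(7**2 + 2**2)/3) - 24)*14) = sqrt(12*(1 - 12) + ((3 - sqrt(49 + 4)/3) - 24)*14) = sqrt(12*(-11) + ((3 - sqrt(53)/3) - 24)*14) = sqrt(-132 + (-21 - sqrt(53)/3)*14) = sqrt(-132 + (-294 - 14*sqrt(53)/3)) = sqrt(-426 - 14*sqrt(53)/3)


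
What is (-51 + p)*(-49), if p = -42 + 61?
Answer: 1568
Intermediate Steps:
p = 19
(-51 + p)*(-49) = (-51 + 19)*(-49) = -32*(-49) = 1568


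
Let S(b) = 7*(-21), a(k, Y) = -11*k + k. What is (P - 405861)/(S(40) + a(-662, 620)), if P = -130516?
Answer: -536377/6473 ≈ -82.864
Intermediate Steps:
a(k, Y) = -10*k
S(b) = -147
(P - 405861)/(S(40) + a(-662, 620)) = (-130516 - 405861)/(-147 - 10*(-662)) = -536377/(-147 + 6620) = -536377/6473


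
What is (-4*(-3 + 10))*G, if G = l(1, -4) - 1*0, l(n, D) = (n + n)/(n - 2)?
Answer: 56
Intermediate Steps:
l(n, D) = 2*n/(-2 + n) (l(n, D) = (2*n)/(-2 + n) = 2*n/(-2 + n))
G = -2 (G = 2*1/(-2 + 1) - 1*0 = 2*1/(-1) + 0 = 2*1*(-1) + 0 = -2 + 0 = -2)
(-4*(-3 + 10))*G = -4*(-3 + 10)*(-2) = -4*7*(-2) = -28*(-2) = 56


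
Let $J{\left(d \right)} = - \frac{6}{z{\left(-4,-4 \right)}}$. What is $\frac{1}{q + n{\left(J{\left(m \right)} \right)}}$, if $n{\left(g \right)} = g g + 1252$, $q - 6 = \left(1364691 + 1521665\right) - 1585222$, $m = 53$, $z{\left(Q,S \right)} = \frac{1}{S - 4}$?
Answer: $\frac{1}{1304696} \approx 7.6646 \cdot 10^{-7}$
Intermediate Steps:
$z{\left(Q,S \right)} = \frac{1}{-4 + S}$
$q = 1301140$ ($q = 6 + \left(\left(1364691 + 1521665\right) - 1585222\right) = 6 + \left(2886356 - 1585222\right) = 6 + 1301134 = 1301140$)
$J{\left(d \right)} = 48$ ($J{\left(d \right)} = - \frac{6}{\frac{1}{-4 - 4}} = - \frac{6}{\frac{1}{-8}} = - \frac{6}{- \frac{1}{8}} = \left(-6\right) \left(-8\right) = 48$)
$n{\left(g \right)} = 1252 + g^{2}$ ($n{\left(g \right)} = g^{2} + 1252 = 1252 + g^{2}$)
$\frac{1}{q + n{\left(J{\left(m \right)} \right)}} = \frac{1}{1301140 + \left(1252 + 48^{2}\right)} = \frac{1}{1301140 + \left(1252 + 2304\right)} = \frac{1}{1301140 + 3556} = \frac{1}{1304696}$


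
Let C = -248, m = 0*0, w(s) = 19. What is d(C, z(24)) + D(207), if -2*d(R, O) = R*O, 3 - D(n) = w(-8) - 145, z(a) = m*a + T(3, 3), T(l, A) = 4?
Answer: 625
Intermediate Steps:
m = 0
z(a) = 4 (z(a) = 0*a + 4 = 0 + 4 = 4)
D(n) = 129 (D(n) = 3 - (19 - 145) = 3 - 1*(-126) = 3 + 126 = 129)
d(R, O) = -O*R/2 (d(R, O) = -R*O/2 = -O*R/2)
d(C, z(24)) + D(207) = -1/2*4*(-248) + 129 = 496 + 129 = 625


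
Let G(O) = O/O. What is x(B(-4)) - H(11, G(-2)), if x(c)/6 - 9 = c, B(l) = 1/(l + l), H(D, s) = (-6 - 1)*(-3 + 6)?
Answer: 297/4 ≈ 74.250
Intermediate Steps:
G(O) = 1
H(D, s) = -21 (H(D, s) = -7*3 = -21)
B(l) = 1/(2*l)
x(c) = 54 + 6*c
x(B(-4)) - H(11, G(-2)) = (54 + 6*((½)/(-4))) - 1*(-21) = (54 + 6*((½)*(-¼))) + 21 = (54 + 6*(-⅛)) + 21 = (54 - ¾) + 21 = 213/4 + 21 = 297/4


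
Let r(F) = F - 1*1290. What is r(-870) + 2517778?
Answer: 2515618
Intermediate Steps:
r(F) = -1290 + F (r(F) = F - 1290 = -1290 + F)
r(-870) + 2517778 = (-1290 - 870) + 2517778 = -2160 + 2517778 = 2515618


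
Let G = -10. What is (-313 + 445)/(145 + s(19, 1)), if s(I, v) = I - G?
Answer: 22/29 ≈ 0.75862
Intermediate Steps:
s(I, v) = 10 + I (s(I, v) = I - 1*(-10) = I + 10 = 10 + I)
(-313 + 445)/(145 + s(19, 1)) = (-313 + 445)/(145 + (10 + 19)) = 132/(145 + 29) = 132/174 = 132*(1/174) = 22/29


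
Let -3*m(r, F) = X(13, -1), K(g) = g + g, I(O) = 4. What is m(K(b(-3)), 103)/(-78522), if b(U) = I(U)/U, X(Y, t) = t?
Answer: -1/235566 ≈ -4.2451e-6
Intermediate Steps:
b(U) = 4/U
K(g) = 2*g
m(r, F) = ⅓ (m(r, F) = -⅓*(-1) = ⅓)
m(K(b(-3)), 103)/(-78522) = (⅓)/(-78522) = (⅓)*(-1/78522) = -1/235566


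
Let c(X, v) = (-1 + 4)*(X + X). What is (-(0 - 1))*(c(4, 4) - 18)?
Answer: 6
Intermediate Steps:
c(X, v) = 6*X (c(X, v) = 3*(2*X) = 6*X)
(-(0 - 1))*(c(4, 4) - 18) = (-(0 - 1))*(6*4 - 18) = (-1*(-1))*(24 - 18) = 1*6 = 6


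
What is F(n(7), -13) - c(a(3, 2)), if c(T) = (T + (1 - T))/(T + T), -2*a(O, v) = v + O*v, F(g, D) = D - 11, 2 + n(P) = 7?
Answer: -191/8 ≈ -23.875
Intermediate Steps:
n(P) = 5 (n(P) = -2 + 7 = 5)
F(g, D) = -11 + D
a(O, v) = -v/2 - O*v/2 (a(O, v) = -(v + O*v)/2 = -v/2 - O*v/2)
c(T) = 1/(2*T)
F(n(7), -13) - c(a(3, 2)) = (-11 - 13) - 1/(2*((-½*2*(1 + 3)))) = -24 - 1/(2*((-½*2*4))) = -24 - 1/(2*(-4)) = -24 - (-1)/(2*4) = -24 - 1*(-⅛) = -24 + ⅛ = -191/8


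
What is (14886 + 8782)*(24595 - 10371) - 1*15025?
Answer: 336638607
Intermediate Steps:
(14886 + 8782)*(24595 - 10371) - 1*15025 = 23668*14224 - 15025 = 336653632 - 15025 = 336638607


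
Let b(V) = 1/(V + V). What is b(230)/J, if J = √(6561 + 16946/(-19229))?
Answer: √2425633032767/58026480580 ≈ 2.6840e-5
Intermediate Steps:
b(V) = 1/(2*V)
J = √2425633032767/19229 (J = √(6561 + 16946*(-1/19229)) = √(6561 - 16946/19229) = √(126144523/19229) = √2425633032767/19229 ≈ 80.995)
b(230)/J = ((½)/230)/((√2425633032767/19229)) = ((½)*(1/230))*(√2425633032767/126144523) = (√2425633032767/126144523)/460 = √2425633032767/58026480580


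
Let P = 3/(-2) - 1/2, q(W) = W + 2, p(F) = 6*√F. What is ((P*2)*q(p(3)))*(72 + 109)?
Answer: -1448 - 4344*√3 ≈ -8972.0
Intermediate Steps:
q(W) = 2 + W
P = -2 (P = 3*(-½) - 1*½ = -3/2 - ½ = -2)
((P*2)*q(p(3)))*(72 + 109) = ((-2*2)*(2 + 6*√3))*(72 + 109) = -4*(2 + 6*√3)*181 = (-8 - 24*√3)*181 = -1448 - 4344*√3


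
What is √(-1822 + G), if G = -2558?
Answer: 2*I*√1095 ≈ 66.182*I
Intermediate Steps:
√(-1822 + G) = √(-1822 - 2558) = √(-4380) = 2*I*√1095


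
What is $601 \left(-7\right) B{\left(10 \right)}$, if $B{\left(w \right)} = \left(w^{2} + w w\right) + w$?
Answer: $-883470$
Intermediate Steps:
$B{\left(w \right)} = w + 2 w^{2}$ ($B{\left(w \right)} = \left(w^{2} + w^{2}\right) + w = 2 w^{2} + w = w + 2 w^{2}$)
$601 \left(-7\right) B{\left(10 \right)} = 601 \left(-7\right) 10 \left(1 + 2 \cdot 10\right) = - 4207 \cdot 10 \left(1 + 20\right) = - 4207 \cdot 10 \cdot 21 = \left(-4207\right) 210 = -883470$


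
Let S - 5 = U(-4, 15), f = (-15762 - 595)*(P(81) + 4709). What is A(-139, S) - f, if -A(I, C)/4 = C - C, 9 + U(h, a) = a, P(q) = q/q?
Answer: 77041470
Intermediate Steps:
P(q) = 1
U(h, a) = -9 + a
f = -77041470 (f = (-15762 - 595)*(1 + 4709) = -16357*4710 = -77041470)
S = 11 (S = 5 + (-9 + 15) = 5 + 6 = 11)
A(I, C) = 0 (A(I, C) = -4*(C - C) = -4*0 = 0)
A(-139, S) - f = 0 - 1*(-77041470) = 0 + 77041470 = 77041470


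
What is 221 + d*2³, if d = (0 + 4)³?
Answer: 733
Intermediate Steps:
d = 64 (d = 4³ = 64)
221 + d*2³ = 221 + 64*2³ = 221 + 64*8 = 221 + 512 = 733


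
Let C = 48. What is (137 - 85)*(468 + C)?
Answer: 26832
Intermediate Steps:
(137 - 85)*(468 + C) = (137 - 85)*(468 + 48) = 52*516 = 26832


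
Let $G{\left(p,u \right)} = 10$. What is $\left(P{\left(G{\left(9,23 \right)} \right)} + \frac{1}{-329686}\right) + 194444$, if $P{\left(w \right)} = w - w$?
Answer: $\frac{64105464583}{329686} \approx 1.9444 \cdot 10^{5}$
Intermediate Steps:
$P{\left(w \right)} = 0$
$\left(P{\left(G{\left(9,23 \right)} \right)} + \frac{1}{-329686}\right) + 194444 = \left(0 + \frac{1}{-329686}\right) + 194444 = \left(0 - \frac{1}{329686}\right) + 194444 = - \frac{1}{329686} + 194444 = \frac{64105464583}{329686}$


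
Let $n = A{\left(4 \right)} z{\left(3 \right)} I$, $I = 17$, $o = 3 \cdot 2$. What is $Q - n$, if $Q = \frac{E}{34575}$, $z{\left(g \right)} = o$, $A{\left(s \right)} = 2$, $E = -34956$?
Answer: $- \frac{2362752}{11525} \approx -205.01$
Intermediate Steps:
$o = 6$
$z{\left(g \right)} = 6$
$n = 204$ ($n = 2 \cdot 6 \cdot 17 = 12 \cdot 17 = 204$)
$Q = - \frac{11652}{11525}$ ($Q = - \frac{34956}{34575} = \left(-34956\right) \frac{1}{34575} = - \frac{11652}{11525} \approx -1.011$)
$Q - n = - \frac{11652}{11525} - 204 = - \frac{2362752}{11525}$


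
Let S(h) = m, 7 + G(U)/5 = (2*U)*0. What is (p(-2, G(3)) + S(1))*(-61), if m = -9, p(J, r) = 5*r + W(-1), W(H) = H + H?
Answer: 11346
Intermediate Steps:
W(H) = 2*H
G(U) = -35 (G(U) = -35 + 5*((2*U)*0) = -35 + 5*0 = -35 + 0 = -35)
p(J, r) = -2 + 5*r (p(J, r) = 5*r + 2*(-1) = 5*r - 2 = -2 + 5*r)
S(h) = -9
(p(-2, G(3)) + S(1))*(-61) = ((-2 + 5*(-35)) - 9)*(-61) = ((-2 - 175) - 9)*(-61) = (-177 - 9)*(-61) = -186*(-61) = 11346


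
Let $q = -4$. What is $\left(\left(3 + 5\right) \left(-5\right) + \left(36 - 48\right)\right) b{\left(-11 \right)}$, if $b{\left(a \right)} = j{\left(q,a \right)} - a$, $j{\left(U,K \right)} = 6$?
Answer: $-884$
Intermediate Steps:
$b{\left(a \right)} = 6 - a$
$\left(\left(3 + 5\right) \left(-5\right) + \left(36 - 48\right)\right) b{\left(-11 \right)} = \left(\left(3 + 5\right) \left(-5\right) + \left(36 - 48\right)\right) \left(6 - -11\right) = \left(8 \left(-5\right) - 12\right) \left(6 + 11\right) = \left(-40 - 12\right) 17 = \left(-52\right) 17 = -884$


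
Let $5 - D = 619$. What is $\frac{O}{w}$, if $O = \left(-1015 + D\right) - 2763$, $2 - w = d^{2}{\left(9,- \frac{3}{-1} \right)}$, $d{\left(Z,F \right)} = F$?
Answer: $\frac{4392}{7} \approx 627.43$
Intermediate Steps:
$D = -614$ ($D = 5 - 619 = -614$)
$w = -7$ ($w = 2 - \left(- \frac{3}{-1}\right)^{2} = 2 - \left(\left(-3\right) \left(-1\right)\right)^{2} = 2 - 3^{2} = 2 - 9 = -7$)
$O = -4392$ ($O = \left(-1015 - 614\right) - 2763 = -1629 - 2763 = -4392$)
$\frac{O}{w} = - \frac{4392}{-7} = \left(-4392\right) \left(- \frac{1}{7}\right) = \frac{4392}{7}$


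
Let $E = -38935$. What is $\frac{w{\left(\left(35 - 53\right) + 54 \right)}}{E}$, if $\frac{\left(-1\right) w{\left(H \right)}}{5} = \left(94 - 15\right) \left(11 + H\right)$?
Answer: $\frac{3713}{7787} \approx 0.47682$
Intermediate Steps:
$w{\left(H \right)} = -4345 - 395 H$ ($w{\left(H \right)} = - 5 \left(94 - 15\right) \left(11 + H\right) = - 5 \cdot 79 \left(11 + H\right) = - 5 \left(869 + 79 H\right) = -4345 - 395 H$)
$\frac{w{\left(\left(35 - 53\right) + 54 \right)}}{E} = \frac{-4345 - 395 \left(\left(35 - 53\right) + 54\right)}{-38935} = \left(-4345 - 395 \left(-18 + 54\right)\right) \left(- \frac{1}{38935}\right) = \left(-4345 - 14220\right) \left(- \frac{1}{38935}\right) = \left(-18565\right) \left(- \frac{1}{38935}\right) = \frac{3713}{7787}$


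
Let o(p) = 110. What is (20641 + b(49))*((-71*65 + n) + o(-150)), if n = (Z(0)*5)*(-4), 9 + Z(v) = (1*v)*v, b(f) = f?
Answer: -89484250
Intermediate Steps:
Z(v) = -9 + v**2 (Z(v) = -9 + (1*v)*v = -9 + v*v = -9 + v**2)
n = 180 (n = ((-9 + 0**2)*5)*(-4) = ((-9 + 0)*5)*(-4) = -9*5*(-4) = -45*(-4) = 180)
(20641 + b(49))*((-71*65 + n) + o(-150)) = (20641 + 49)*((-71*65 + 180) + 110) = 20690*((-4615 + 180) + 110) = 20690*(-4435 + 110) = 20690*(-4325) = -89484250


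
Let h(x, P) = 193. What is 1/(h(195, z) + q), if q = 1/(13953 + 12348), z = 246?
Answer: 26301/5076094 ≈ 0.0051813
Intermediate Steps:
q = 1/26301 ≈ 3.8021e-5
1/(h(195, z) + q) = 1/(193 + 1/26301) = 1/(5076094/26301) = 26301/5076094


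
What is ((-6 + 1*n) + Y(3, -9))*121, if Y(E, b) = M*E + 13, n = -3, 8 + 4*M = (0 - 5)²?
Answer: 8107/4 ≈ 2026.8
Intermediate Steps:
M = 17/4 (M = -2 + (0 - 5)²/4 = -2 + (¼)*(-5)² = -2 + (¼)*25 = -2 + 25/4 = 17/4 ≈ 4.2500)
Y(E, b) = 13 + 17*E/4 (Y(E, b) = 17*E/4 + 13 = 13 + 17*E/4)
((-6 + 1*n) + Y(3, -9))*121 = ((-6 + 1*(-3)) + (13 + (17/4)*3))*121 = ((-6 - 3) + (13 + 51/4))*121 = (-9 + 103/4)*121 = (67/4)*121 = 8107/4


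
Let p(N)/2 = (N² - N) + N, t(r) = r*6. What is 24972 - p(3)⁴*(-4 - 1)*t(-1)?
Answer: -3124308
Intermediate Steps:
t(r) = 6*r
p(N) = 2*N² (p(N) = 2*((N² - N) + N) = 2*N²)
24972 - p(3)⁴*(-4 - 1)*t(-1) = 24972 - (2*3²)⁴*(-4 - 1)*6*(-1) = 24972 - (2*9)⁴*(-5)*(-6) = 24972 - 18⁴*(-5)*(-6) = 24972 - 104976*(-5)*(-6) = 24972 - (-524880)*(-6) = 24972 - 1*3149280 = 24972 - 3149280 = -3124308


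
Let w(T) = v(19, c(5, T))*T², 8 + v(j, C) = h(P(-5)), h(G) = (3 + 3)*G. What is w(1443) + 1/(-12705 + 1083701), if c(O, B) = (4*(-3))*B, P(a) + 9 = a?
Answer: -205167392200367/1070996 ≈ -1.9157e+8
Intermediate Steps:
P(a) = -9 + a
h(G) = 6*G
c(O, B) = -12*B
v(j, C) = -92 (v(j, C) = -8 + 6*(-9 - 5) = -8 + 6*(-14) = -8 - 84 = -92)
w(T) = -92*T²
w(1443) + 1/(-12705 + 1083701) = -92*1443² + 1/(-12705 + 1083701) = -92*2082249 + 1/1070996 = -191566908 + 1/1070996 = -205167392200367/1070996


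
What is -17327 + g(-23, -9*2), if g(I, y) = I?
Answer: -17350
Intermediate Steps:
-17327 + g(-23, -9*2) = -17327 - 23 = -17350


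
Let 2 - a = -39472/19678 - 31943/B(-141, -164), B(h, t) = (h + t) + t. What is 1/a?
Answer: -4614491/295802011 ≈ -0.015600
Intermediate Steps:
B(h, t) = h + 2*t
a = -295802011/4614491 (a = 2 - (-39472/19678 - 31943/(-141 + 2*(-164))) = 2 - (-39472*1/19678 - 31943/(-141 - 328)) = 2 - (-19736/9839 - 31943/(-469)) = 2 - (-19736/9839 - 31943*(-1/469)) = 2 - (-19736/9839 + 31943/469) = 2 - 1*305030993/4614491 = 2 - 305030993/4614491 = -295802011/4614491 ≈ -64.103)
1/a = 1/(-295802011/4614491) = -4614491/295802011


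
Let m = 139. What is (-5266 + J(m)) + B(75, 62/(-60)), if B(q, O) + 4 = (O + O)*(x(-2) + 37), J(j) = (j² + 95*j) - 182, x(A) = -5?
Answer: 405118/15 ≈ 27008.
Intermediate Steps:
J(j) = -182 + j² + 95*j
B(q, O) = -4 + 64*O (B(q, O) = -4 + (O + O)*(-5 + 37) = -4 + (2*O)*32 = -4 + 64*O)
(-5266 + J(m)) + B(75, 62/(-60)) = (-5266 + (-182 + 139² + 95*139)) + (-4 + 64*(62/(-60))) = (-5266 + (-182 + 19321 + 13205)) + (-4 + 64*(62*(-1/60))) = (-5266 + 32344) + (-4 + 64*(-31/30)) = 27078 + (-4 - 992/15) = 27078 - 1052/15 = 405118/15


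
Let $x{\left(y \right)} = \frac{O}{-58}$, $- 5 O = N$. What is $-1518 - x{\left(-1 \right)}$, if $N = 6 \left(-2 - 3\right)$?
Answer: $- \frac{44019}{29} \approx -1517.9$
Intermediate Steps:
$N = -30$ ($N = 6 \left(-5\right) = -30$)
$O = 6$ ($O = \left(- \frac{1}{5}\right) \left(-30\right) = 6$)
$x{\left(y \right)} = - \frac{3}{29}$ ($x{\left(y \right)} = \frac{6}{-58} = 6 \left(- \frac{1}{58}\right) = - \frac{3}{29}$)
$-1518 - x{\left(-1 \right)} = -1518 - - \frac{3}{29} = -1518 + \frac{3}{29} = - \frac{44019}{29}$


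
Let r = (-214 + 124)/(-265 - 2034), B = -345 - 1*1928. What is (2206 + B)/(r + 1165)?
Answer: -154033/2678425 ≈ -0.057509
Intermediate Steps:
B = -2273 (B = -345 - 1928 = -2273)
r = 90/2299 (r = -90/(-2299) = -90*(-1/2299) = 90/2299 ≈ 0.039147)
(2206 + B)/(r + 1165) = (2206 - 2273)/(90/2299 + 1165) = -67/2678425/2299 = -67*2299/2678425 = -154033/2678425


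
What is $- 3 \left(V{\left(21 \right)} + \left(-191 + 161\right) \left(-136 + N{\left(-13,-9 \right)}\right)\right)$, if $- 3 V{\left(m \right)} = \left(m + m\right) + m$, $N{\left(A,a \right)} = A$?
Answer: $-13347$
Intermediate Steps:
$V{\left(m \right)} = - m$ ($V{\left(m \right)} = - \frac{\left(m + m\right) + m}{3} = - \frac{2 m + m}{3} = - \frac{3 m}{3} = - m$)
$- 3 \left(V{\left(21 \right)} + \left(-191 + 161\right) \left(-136 + N{\left(-13,-9 \right)}\right)\right) = - 3 \left(\left(-1\right) 21 + \left(-191 + 161\right) \left(-136 - 13\right)\right) = - 3 \left(-21 - -4470\right) = - 3 \left(-21 + 4470\right) = \left(-3\right) 4449 = -13347$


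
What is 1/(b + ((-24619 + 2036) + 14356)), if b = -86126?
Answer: -1/94353 ≈ -1.0598e-5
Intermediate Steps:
1/(b + ((-24619 + 2036) + 14356)) = 1/(-86126 + ((-24619 + 2036) + 14356)) = 1/(-86126 + (-22583 + 14356)) = 1/(-86126 - 8227) = 1/(-94353) = -1/94353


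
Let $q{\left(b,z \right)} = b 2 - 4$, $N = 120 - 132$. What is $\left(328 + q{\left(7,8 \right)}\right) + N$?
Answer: $326$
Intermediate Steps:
$N = -12$
$q{\left(b,z \right)} = -4 + 2 b$ ($q{\left(b,z \right)} = 2 b - 4 = -4 + 2 b$)
$\left(328 + q{\left(7,8 \right)}\right) + N = \left(328 + \left(-4 + 2 \cdot 7\right)\right) - 12 = \left(328 + \left(-4 + 14\right)\right) - 12 = \left(328 + 10\right) - 12 = 338 - 12 = 326$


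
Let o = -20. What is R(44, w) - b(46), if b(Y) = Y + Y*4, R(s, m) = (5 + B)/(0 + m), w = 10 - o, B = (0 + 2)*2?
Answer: -2297/10 ≈ -229.70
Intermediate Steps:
B = 4 (B = 2*2 = 4)
w = 30 (w = 10 - 1*(-20) = 10 + 20 = 30)
R(s, m) = 9/m (R(s, m) = (5 + 4)/(0 + m) = 9/m)
b(Y) = 5*Y (b(Y) = Y + 4*Y = 5*Y)
R(44, w) - b(46) = 9/30 - 5*46 = 9*(1/30) - 1*230 = 3/10 - 230 = -2297/10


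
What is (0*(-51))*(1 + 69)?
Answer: 0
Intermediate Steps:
(0*(-51))*(1 + 69) = 0*70 = 0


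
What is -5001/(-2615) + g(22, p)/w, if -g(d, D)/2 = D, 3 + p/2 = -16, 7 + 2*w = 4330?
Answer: 22016803/11304645 ≈ 1.9476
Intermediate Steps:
w = 4323/2 (w = -7/2 + (½)*4330 = -7/2 + 2165 = 4323/2 ≈ 2161.5)
p = -38 (p = -6 + 2*(-16) = -6 - 32 = -38)
g(d, D) = -2*D
-5001/(-2615) + g(22, p)/w = -5001/(-2615) + (-2*(-38))/(4323/2) = -5001*(-1/2615) + 76*(2/4323) = 5001/2615 + 152/4323 = 22016803/11304645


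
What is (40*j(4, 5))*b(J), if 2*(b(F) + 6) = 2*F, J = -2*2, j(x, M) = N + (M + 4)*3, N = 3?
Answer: -12000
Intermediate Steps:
j(x, M) = 15 + 3*M (j(x, M) = 3 + (M + 4)*3 = 3 + (4 + M)*3 = 3 + (12 + 3*M) = 15 + 3*M)
J = -4
b(F) = -6 + F (b(F) = -6 + (2*F)/2 = -6 + F)
(40*j(4, 5))*b(J) = (40*(15 + 3*5))*(-6 - 4) = (40*(15 + 15))*(-10) = (40*30)*(-10) = 1200*(-10) = -12000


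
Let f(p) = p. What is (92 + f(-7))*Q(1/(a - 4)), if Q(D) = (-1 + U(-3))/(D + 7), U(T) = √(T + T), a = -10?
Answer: -1190/97 + 1190*I*√6/97 ≈ -12.268 + 30.05*I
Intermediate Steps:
U(T) = √2*√T (U(T) = √(2*T) = √2*√T)
Q(D) = (-1 + I*√6)/(7 + D) (Q(D) = (-1 + √2*√(-3))/(D + 7) = (-1 + √2*(I*√3))/(7 + D) = (-1 + I*√6)/(7 + D))
(92 + f(-7))*Q(1/(a - 4)) = (92 - 7)*((-1 + I*√6)/(7 + 1/(-10 - 4))) = 85*((-1 + I*√6)/(7 + 1/(-14))) = 85*((-1 + I*√6)/(7 - 1/14)) = 85*((-1 + I*√6)/(97/14)) = 85*(14*(-1 + I*√6)/97) = 85*(-14/97 + 14*I*√6/97) = -1190/97 + 1190*I*√6/97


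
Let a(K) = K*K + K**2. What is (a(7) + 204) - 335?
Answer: -33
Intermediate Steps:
a(K) = 2*K**2 (a(K) = K**2 + K**2 = 2*K**2)
(a(7) + 204) - 335 = (2*7**2 + 204) - 335 = (2*49 + 204) - 335 = (98 + 204) - 335 = 302 - 335 = -33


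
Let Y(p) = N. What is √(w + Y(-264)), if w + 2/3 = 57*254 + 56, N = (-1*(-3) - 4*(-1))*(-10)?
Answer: √130170/3 ≈ 120.26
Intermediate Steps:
N = -70 (N = (3 + 4)*(-10) = 7*(-10) = -70)
Y(p) = -70
w = 43600/3 (w = -⅔ + (57*254 + 56) = -⅔ + (14478 + 56) = -⅔ + 14534 = 43600/3 ≈ 14533.)
√(w + Y(-264)) = √(43600/3 - 70) = √(43390/3) = √130170/3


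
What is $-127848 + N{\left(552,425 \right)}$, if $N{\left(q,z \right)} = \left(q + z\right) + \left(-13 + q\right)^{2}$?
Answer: $163650$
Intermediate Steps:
$N{\left(q,z \right)} = q + z + \left(-13 + q\right)^{2}$
$-127848 + N{\left(552,425 \right)} = -127848 + \left(552 + 425 + \left(-13 + 552\right)^{2}\right) = -127848 + \left(552 + 425 + 539^{2}\right) = -127848 + \left(552 + 425 + 290521\right) = -127848 + 291498 = 163650$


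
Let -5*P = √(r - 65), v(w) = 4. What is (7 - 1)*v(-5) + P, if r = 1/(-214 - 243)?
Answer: 24 - I*√13575642/2285 ≈ 24.0 - 1.6125*I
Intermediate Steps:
r = -1/457 (r = 1/(-457) = -1/457 ≈ -0.0021882)
P = -I*√13575642/2285 (P = -√(-1/457 - 65)/5 = -I*√13575642/2285 ≈ -1.6125*I)
(7 - 1)*v(-5) + P = (7 - 1)*4 - I*√13575642/2285 = 6*4 - I*√13575642/2285 = 24 - I*√13575642/2285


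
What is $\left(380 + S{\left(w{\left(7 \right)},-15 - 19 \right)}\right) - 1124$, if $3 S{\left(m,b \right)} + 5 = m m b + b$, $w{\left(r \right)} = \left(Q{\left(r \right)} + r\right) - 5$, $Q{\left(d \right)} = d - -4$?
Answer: $- \frac{8017}{3} \approx -2672.3$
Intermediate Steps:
$Q{\left(d \right)} = 4 + d$ ($Q{\left(d \right)} = d + 4 = 4 + d$)
$w{\left(r \right)} = -1 + 2 r$ ($w{\left(r \right)} = \left(\left(4 + r\right) + r\right) - 5 = \left(4 + 2 r\right) - 5 = -1 + 2 r$)
$S{\left(m,b \right)} = - \frac{5}{3} + \frac{b}{3} + \frac{b m^{2}}{3}$ ($S{\left(m,b \right)} = - \frac{5}{3} + \frac{m m b + b}{3} = - \frac{5}{3} + \frac{m^{2} b + b}{3} = - \frac{5}{3} + \frac{b m^{2} + b}{3} = - \frac{5}{3} + \frac{b + b m^{2}}{3} = - \frac{5}{3} + \left(\frac{b}{3} + \frac{b m^{2}}{3}\right) = - \frac{5}{3} + \frac{b}{3} + \frac{b m^{2}}{3}$)
$\left(380 + S{\left(w{\left(7 \right)},-15 - 19 \right)}\right) - 1124 = \left(380 + \left(- \frac{5}{3} + \frac{-15 - 19}{3} + \frac{\left(-15 - 19\right) \left(-1 + 2 \cdot 7\right)^{2}}{3}\right)\right) - 1124 = \left(380 + \left(- \frac{5}{3} + \frac{-15 - 19}{3} + \frac{\left(-15 - 19\right) \left(-1 + 14\right)^{2}}{3}\right)\right) - 1124 = \left(380 + \left(- \frac{5}{3} + \frac{1}{3} \left(-34\right) + \frac{1}{3} \left(-34\right) 13^{2}\right)\right) - 1124 = \left(380 - \left(13 + \frac{5746}{3}\right)\right) - 1124 = \left(380 - \frac{5785}{3}\right) - 1124 = - \frac{4645}{3} - 1124 = - \frac{8017}{3}$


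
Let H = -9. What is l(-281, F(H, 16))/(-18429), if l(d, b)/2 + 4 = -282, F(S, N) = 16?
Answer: 572/18429 ≈ 0.031038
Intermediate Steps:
l(d, b) = -572 (l(d, b) = -8 + 2*(-282) = -8 - 564 = -572)
l(-281, F(H, 16))/(-18429) = -572/(-18429) = -572*(-1/18429) = 572/18429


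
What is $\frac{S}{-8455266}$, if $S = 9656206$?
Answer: $- \frac{4828103}{4227633} \approx -1.142$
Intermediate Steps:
$\frac{S}{-8455266} = \frac{9656206}{-8455266} = 9656206 \left(- \frac{1}{8455266}\right) = - \frac{4828103}{4227633}$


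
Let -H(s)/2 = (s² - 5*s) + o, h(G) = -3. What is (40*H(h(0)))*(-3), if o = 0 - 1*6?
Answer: 4320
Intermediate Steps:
o = -6 (o = 0 - 6 = -6)
H(s) = 12 - 2*s² + 10*s (H(s) = -2*((s² - 5*s) - 6) = -2*(-6 + s² - 5*s) = 12 - 2*s² + 10*s)
(40*H(h(0)))*(-3) = (40*(12 - 2*(-3)² + 10*(-3)))*(-3) = (40*(12 - 2*9 - 30))*(-3) = (40*(12 - 18 - 30))*(-3) = (40*(-36))*(-3) = -1440*(-3) = 4320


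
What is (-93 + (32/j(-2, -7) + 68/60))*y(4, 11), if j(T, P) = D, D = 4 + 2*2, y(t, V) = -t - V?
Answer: 1318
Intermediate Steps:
y(t, V) = -V - t
D = 8 (D = 4 + 4 = 8)
j(T, P) = 8
(-93 + (32/j(-2, -7) + 68/60))*y(4, 11) = (-93 + (32/8 + 68/60))*(-1*11 - 1*4) = (-93 + (32*(1/8) + 68*(1/60)))*(-11 - 4) = (-93 + (4 + 17/15))*(-15) = (-93 + 77/15)*(-15) = -1318/15*(-15) = 1318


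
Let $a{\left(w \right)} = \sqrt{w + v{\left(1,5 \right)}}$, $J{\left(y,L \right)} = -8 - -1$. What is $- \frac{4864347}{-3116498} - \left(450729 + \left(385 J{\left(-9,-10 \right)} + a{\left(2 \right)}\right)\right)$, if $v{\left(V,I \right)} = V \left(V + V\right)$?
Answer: $- \frac{1396298433581}{3116498} \approx -4.4803 \cdot 10^{5}$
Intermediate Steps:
$v{\left(V,I \right)} = 2 V^{2}$ ($v{\left(V,I \right)} = V 2 V = 2 V^{2}$)
$J{\left(y,L \right)} = -7$ ($J{\left(y,L \right)} = -8 + 1 = -7$)
$a{\left(w \right)} = \sqrt{2 + w}$ ($a{\left(w \right)} = \sqrt{w + 2 \cdot 1^{2}} = \sqrt{w + 2 \cdot 1} = \sqrt{w + 2} = \sqrt{2 + w}$)
$- \frac{4864347}{-3116498} - \left(450729 + \left(385 J{\left(-9,-10 \right)} + a{\left(2 \right)}\right)\right) = - \frac{4864347}{-3116498} - \left(450729 + \left(385 \left(-7\right) + \sqrt{2 + 2}\right)\right) = \left(-4864347\right) \left(- \frac{1}{3116498}\right) - \left(450729 - \left(2695 - \sqrt{4}\right)\right) = \frac{4864347}{3116498} - \left(450729 + \left(-2695 + 2\right)\right) = \frac{4864347}{3116498} - \left(450729 - 2693\right) = \frac{4864347}{3116498} - 448036 = - \frac{1396298433581}{3116498}$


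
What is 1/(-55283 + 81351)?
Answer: 1/26068 ≈ 3.8361e-5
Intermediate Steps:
1/(-55283 + 81351) = 1/26068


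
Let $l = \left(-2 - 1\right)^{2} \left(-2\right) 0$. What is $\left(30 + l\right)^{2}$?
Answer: $900$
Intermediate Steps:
$l = 0$ ($l = \left(-3\right)^{2} \left(-2\right) 0 = 9 \left(-2\right) 0 = \left(-18\right) 0 = 0$)
$\left(30 + l\right)^{2} = \left(30 + 0\right)^{2} = 30^{2} = 900$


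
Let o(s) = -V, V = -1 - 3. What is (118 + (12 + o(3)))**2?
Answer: 17956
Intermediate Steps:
V = -4
o(s) = 4 (o(s) = -1*(-4) = 4)
(118 + (12 + o(3)))**2 = (118 + (12 + 4))**2 = (118 + 16)**2 = 134**2 = 17956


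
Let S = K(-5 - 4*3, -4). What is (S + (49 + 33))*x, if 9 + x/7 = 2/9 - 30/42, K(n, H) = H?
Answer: -15548/3 ≈ -5182.7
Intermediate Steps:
x = -598/9 (x = -63 + 7*(2/9 - 30/42) = -63 + 7*(2*(1/9) - 30*1/42) = -63 + 7*(2/9 - 5/7) = -63 + 7*(-31/63) = -63 - 31/9 = -598/9 ≈ -66.444)
S = -4
(S + (49 + 33))*x = (-4 + (49 + 33))*(-598/9) = (-4 + 82)*(-598/9) = 78*(-598/9) = -15548/3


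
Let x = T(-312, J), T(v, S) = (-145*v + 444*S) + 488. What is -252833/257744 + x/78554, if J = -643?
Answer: -32225247/7990064 ≈ -4.0332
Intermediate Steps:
T(v, S) = 488 - 145*v + 444*S
x = -239764 (x = 488 - 145*(-312) + 444*(-643) = 488 + 45240 - 285492 = -239764)
-252833/257744 + x/78554 = -252833/257744 - 239764/78554 = -252833*1/257744 - 239764*1/78554 = -252833/257744 - 17126/5611 = -32225247/7990064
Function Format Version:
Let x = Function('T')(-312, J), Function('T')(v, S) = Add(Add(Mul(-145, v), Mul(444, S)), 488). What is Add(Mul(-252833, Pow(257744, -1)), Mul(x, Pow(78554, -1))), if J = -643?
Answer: Rational(-32225247, 7990064) ≈ -4.0332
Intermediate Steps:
Function('T')(v, S) = Add(488, Mul(-145, v), Mul(444, S))
x = -239764 (x = Add(488, Mul(-145, -312), Mul(444, -643)) = Add(488, 45240, -285492) = -239764)
Add(Mul(-252833, Pow(257744, -1)), Mul(x, Pow(78554, -1))) = Add(Mul(-252833, Pow(257744, -1)), Mul(-239764, Pow(78554, -1))) = Add(Mul(-252833, Rational(1, 257744)), Mul(-239764, Rational(1, 78554))) = Add(Rational(-252833, 257744), Rational(-17126, 5611)) = Rational(-32225247, 7990064)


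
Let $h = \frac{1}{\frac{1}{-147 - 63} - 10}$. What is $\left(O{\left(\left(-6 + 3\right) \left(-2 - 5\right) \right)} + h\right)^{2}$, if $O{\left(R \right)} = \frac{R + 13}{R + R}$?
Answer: $\frac{980128249}{1946662641} \approx 0.50349$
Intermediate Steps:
$O{\left(R \right)} = \frac{13 + R}{2 R}$
$h = - \frac{210}{2101}$ ($h = \frac{1}{\frac{1}{-210} - 10} = \frac{1}{- \frac{1}{210} - 10} = \frac{1}{- \frac{2101}{210}} = - \frac{210}{2101} \approx -0.099952$)
$\left(O{\left(\left(-6 + 3\right) \left(-2 - 5\right) \right)} + h\right)^{2} = \left(\frac{13 + \left(-6 + 3\right) \left(-2 - 5\right)}{2 \left(-6 + 3\right) \left(-2 - 5\right)} - \frac{210}{2101}\right)^{2} = \left(\frac{13 - -21}{2 \left(\left(-3\right) \left(-7\right)\right)} - \frac{210}{2101}\right)^{2} = \left(\frac{13 + 21}{2 \cdot 21} - \frac{210}{2101}\right)^{2} = \left(\frac{1}{2} \cdot \frac{1}{21} \cdot 34 - \frac{210}{2101}\right)^{2} = \left(\frac{17}{21} - \frac{210}{2101}\right)^{2} = \left(\frac{31307}{44121}\right)^{2} = \frac{980128249}{1946662641}$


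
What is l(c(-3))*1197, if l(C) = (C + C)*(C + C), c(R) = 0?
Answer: 0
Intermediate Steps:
l(C) = 4*C**2 (l(C) = (2*C)*(2*C) = 4*C**2)
l(c(-3))*1197 = (4*0**2)*1197 = (4*0)*1197 = 0*1197 = 0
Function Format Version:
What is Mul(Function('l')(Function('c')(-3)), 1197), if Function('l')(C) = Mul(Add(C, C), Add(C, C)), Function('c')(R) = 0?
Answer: 0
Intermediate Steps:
Function('l')(C) = Mul(4, Pow(C, 2)) (Function('l')(C) = Mul(Mul(2, C), Mul(2, C)) = Mul(4, Pow(C, 2)))
Mul(Function('l')(Function('c')(-3)), 1197) = Mul(Mul(4, Pow(0, 2)), 1197) = Mul(Mul(4, 0), 1197) = Mul(0, 1197) = 0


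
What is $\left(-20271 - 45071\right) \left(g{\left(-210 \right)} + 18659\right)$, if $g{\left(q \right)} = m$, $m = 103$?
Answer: $-1225946604$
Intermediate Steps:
$g{\left(q \right)} = 103$
$\left(-20271 - 45071\right) \left(g{\left(-210 \right)} + 18659\right) = \left(-20271 - 45071\right) \left(103 + 18659\right) = \left(-65342\right) 18762 = -1225946604$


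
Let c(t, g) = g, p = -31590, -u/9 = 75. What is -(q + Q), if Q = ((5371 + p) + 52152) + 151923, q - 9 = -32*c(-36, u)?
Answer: -199465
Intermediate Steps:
u = -675 (u = -9*75 = -675)
q = 21609 (q = 9 - 32*(-675) = 9 + 21600 = 21609)
Q = 177856 (Q = ((5371 - 31590) + 52152) + 151923 = (-26219 + 52152) + 151923 = 25933 + 151923 = 177856)
-(q + Q) = -(21609 + 177856) = -1*199465 = -199465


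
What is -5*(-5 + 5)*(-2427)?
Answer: 0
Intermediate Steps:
-5*(-5 + 5)*(-2427) = -5*0*(-2427) = 0*(-2427) = 0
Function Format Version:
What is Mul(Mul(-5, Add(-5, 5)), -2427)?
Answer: 0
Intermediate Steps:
Mul(Mul(-5, Add(-5, 5)), -2427) = Mul(Mul(-5, 0), -2427) = Mul(0, -2427) = 0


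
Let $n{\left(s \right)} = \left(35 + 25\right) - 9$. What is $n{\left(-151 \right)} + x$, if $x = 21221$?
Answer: $21272$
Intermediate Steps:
$n{\left(s \right)} = 51$ ($n{\left(s \right)} = 60 - 9 = 51$)
$n{\left(-151 \right)} + x = 51 + 21221 = 21272$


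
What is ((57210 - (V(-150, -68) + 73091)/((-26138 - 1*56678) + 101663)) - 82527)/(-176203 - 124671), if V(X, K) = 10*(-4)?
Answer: 34087325/405040877 ≈ 0.084158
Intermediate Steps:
V(X, K) = -40
((57210 - (V(-150, -68) + 73091)/((-26138 - 1*56678) + 101663)) - 82527)/(-176203 - 124671) = ((57210 - (-40 + 73091)/((-26138 - 1*56678) + 101663)) - 82527)/(-176203 - 124671) = ((57210 - 73051/((-26138 - 56678) + 101663)) - 82527)/(-300874) = ((57210 - 73051/(-82816 + 101663)) - 82527)*(-1/300874) = ((57210 - 73051/18847) - 82527)*(-1/300874) = (1078163819/18847 - 82527)*(-1/300874) = -477222550/18847*(-1/300874) = 34087325/405040877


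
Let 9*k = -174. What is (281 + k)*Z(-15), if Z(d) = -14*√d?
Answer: -10990*I*√15/3 ≈ -14188.0*I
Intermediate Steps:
k = -58/3 (k = (⅑)*(-174) = -58/3 ≈ -19.333)
(281 + k)*Z(-15) = (281 - 58/3)*(-14*I*√15) = 785*(-14*I*√15)/3 = -10990*I*√15/3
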